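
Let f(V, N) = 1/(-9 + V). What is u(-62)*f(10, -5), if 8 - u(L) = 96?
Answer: -88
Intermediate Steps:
u(L) = -88 (u(L) = 8 - 1*96 = 8 - 96 = -88)
u(-62)*f(10, -5) = -88/(-9 + 10) = -88/1 = -88*1 = -88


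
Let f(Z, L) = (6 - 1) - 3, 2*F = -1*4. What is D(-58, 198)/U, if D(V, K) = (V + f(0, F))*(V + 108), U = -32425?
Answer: 112/1297 ≈ 0.086353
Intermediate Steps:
F = -2 (F = (-1*4)/2 = (½)*(-4) = -2)
f(Z, L) = 2 (f(Z, L) = 5 - 3 = 2)
D(V, K) = (2 + V)*(108 + V) (D(V, K) = (V + 2)*(V + 108) = (2 + V)*(108 + V))
D(-58, 198)/U = (216 + (-58)² + 110*(-58))/(-32425) = (216 + 3364 - 6380)*(-1/32425) = -2800*(-1/32425) = 112/1297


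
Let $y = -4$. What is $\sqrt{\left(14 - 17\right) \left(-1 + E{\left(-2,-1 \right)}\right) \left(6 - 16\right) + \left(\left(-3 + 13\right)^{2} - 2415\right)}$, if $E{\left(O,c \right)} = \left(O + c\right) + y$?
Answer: $i \sqrt{2555} \approx 50.547 i$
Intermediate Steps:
$E{\left(O,c \right)} = -4 + O + c$ ($E{\left(O,c \right)} = \left(O + c\right) - 4 = -4 + O + c$)
$\sqrt{\left(14 - 17\right) \left(-1 + E{\left(-2,-1 \right)}\right) \left(6 - 16\right) + \left(\left(-3 + 13\right)^{2} - 2415\right)} = \sqrt{\left(14 - 17\right) \left(-1 - 7\right) \left(6 - 16\right) + \left(\left(-3 + 13\right)^{2} - 2415\right)} = \sqrt{- 3 \left(-1 - 7\right) \left(-10\right) - \left(2415 - 10^{2}\right)} = \sqrt{\left(-3\right) \left(-8\right) \left(-10\right) + \left(100 - 2415\right)} = \sqrt{24 \left(-10\right) - 2315} = \sqrt{-240 - 2315} = \sqrt{-2555} = i \sqrt{2555}$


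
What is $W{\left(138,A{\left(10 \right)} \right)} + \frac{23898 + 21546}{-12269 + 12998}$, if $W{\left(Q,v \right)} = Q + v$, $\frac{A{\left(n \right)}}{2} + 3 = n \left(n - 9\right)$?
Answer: $\frac{52084}{243} \approx 214.34$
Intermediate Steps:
$A{\left(n \right)} = -6 + 2 n \left(-9 + n\right)$ ($A{\left(n \right)} = -6 + 2 n \left(n - 9\right) = -6 + 2 n \left(-9 + n\right)$)
$W{\left(138,A{\left(10 \right)} \right)} + \frac{23898 + 21546}{-12269 + 12998} = \left(138 - \left(186 - 200\right)\right) + \frac{23898 + 21546}{-12269 + 12998} = \left(138 - -14\right) + \frac{45444}{729} = \left(138 - -14\right) + 45444 \cdot \frac{1}{729} = \left(138 + 14\right) + \frac{15148}{243} = 152 + \frac{15148}{243} = \frac{52084}{243}$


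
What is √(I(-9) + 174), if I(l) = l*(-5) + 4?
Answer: √223 ≈ 14.933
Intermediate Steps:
I(l) = 4 - 5*l (I(l) = -5*l + 4 = 4 - 5*l)
√(I(-9) + 174) = √((4 - 5*(-9)) + 174) = √((4 + 45) + 174) = √(49 + 174) = √223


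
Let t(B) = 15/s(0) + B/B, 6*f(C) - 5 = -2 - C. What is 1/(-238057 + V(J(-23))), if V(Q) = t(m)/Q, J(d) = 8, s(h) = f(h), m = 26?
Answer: -8/1904425 ≈ -4.2007e-6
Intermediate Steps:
f(C) = ½ - C/6 (f(C) = ⅚ + (-2 - C)/6 = ⅚ + (-⅓ - C/6) = ½ - C/6)
s(h) = ½ - h/6
t(B) = 31 (t(B) = 15/(½ - ⅙*0) + B/B = 15/(½ + 0) + 1 = 15/(½) + 1 = 15*2 + 1 = 30 + 1 = 31)
V(Q) = 31/Q
1/(-238057 + V(J(-23))) = 1/(-238057 + 31/8) = 1/(-1904425/8) = -8/1904425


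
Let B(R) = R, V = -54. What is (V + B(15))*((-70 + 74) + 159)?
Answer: -6357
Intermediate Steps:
(V + B(15))*((-70 + 74) + 159) = (-54 + 15)*((-70 + 74) + 159) = -39*(4 + 159) = -39*163 = -6357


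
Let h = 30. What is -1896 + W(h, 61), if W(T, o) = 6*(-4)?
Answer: -1920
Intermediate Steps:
W(T, o) = -24
-1896 + W(h, 61) = -1896 - 24 = -1920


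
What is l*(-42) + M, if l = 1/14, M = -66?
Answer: -69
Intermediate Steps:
l = 1/14 ≈ 0.071429
l*(-42) + M = (1/14)*(-42) - 66 = -3 - 66 = -69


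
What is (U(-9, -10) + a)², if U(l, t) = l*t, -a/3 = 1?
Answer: 7569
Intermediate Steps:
a = -3 (a = -3*1 = -3)
(U(-9, -10) + a)² = (-9*(-10) - 3)² = (90 - 3)² = 87² = 7569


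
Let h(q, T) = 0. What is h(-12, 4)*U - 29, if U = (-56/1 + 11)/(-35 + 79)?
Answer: -29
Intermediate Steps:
U = -45/44 (U = (-56*1 + 11)/44 = (-56 + 11)*(1/44) = -45*1/44 = -45/44 ≈ -1.0227)
h(-12, 4)*U - 29 = 0*(-45/44) - 29 = 0 - 29 = -29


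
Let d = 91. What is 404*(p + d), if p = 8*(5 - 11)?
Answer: 17372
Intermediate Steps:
p = -48 (p = 8*(-6) = -48)
404*(p + d) = 404*(-48 + 91) = 404*43 = 17372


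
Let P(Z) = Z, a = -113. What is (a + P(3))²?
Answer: 12100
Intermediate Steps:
(a + P(3))² = (-113 + 3)² = (-110)² = 12100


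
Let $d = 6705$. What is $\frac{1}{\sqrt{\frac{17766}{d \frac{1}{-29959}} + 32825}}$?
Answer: $- \frac{i \sqrt{25839908545}}{34684441} \approx - 0.0046346 i$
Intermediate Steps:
$\frac{1}{\sqrt{\frac{17766}{d \frac{1}{-29959}} + 32825}} = \frac{1}{\sqrt{\frac{17766}{6705 \frac{1}{-29959}} + 32825}} = \frac{1}{\sqrt{\frac{17766}{6705 \left(- \frac{1}{29959}\right)} + 32825}} = \frac{1}{\sqrt{\frac{17766}{- \frac{6705}{29959}} + 32825}} = \frac{1}{\sqrt{17766 \left(- \frac{29959}{6705}\right) + 32825}} = \frac{1}{\sqrt{- \frac{59139066}{745} + 32825}} = \frac{1}{\sqrt{- \frac{34684441}{745}}} = \frac{1}{\frac{1}{745} i \sqrt{25839908545}} = - \frac{i \sqrt{25839908545}}{34684441}$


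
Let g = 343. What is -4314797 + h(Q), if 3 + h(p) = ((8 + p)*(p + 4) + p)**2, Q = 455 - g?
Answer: 192582224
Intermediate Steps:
Q = 112 (Q = 455 - 1*343 = 455 - 343 = 112)
h(p) = -3 + (p + (4 + p)*(8 + p))**2 (h(p) = -3 + ((8 + p)*(p + 4) + p)**2 = -3 + ((8 + p)*(4 + p) + p)**2 = -3 + ((4 + p)*(8 + p) + p)**2 = -3 + (p + (4 + p)*(8 + p))**2)
-4314797 + h(Q) = -4314797 + (-3 + (32 + 112**2 + 13*112)**2) = -4314797 + (-3 + (32 + 12544 + 1456)**2) = -4314797 + (-3 + 14032**2) = -4314797 + (-3 + 196897024) = -4314797 + 196897021 = 192582224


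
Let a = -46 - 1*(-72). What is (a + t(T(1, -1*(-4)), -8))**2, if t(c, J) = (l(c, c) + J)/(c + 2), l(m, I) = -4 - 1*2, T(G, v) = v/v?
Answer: 4096/9 ≈ 455.11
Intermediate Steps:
a = 26 (a = -46 + 72 = 26)
T(G, v) = 1
l(m, I) = -6 (l(m, I) = -4 - 2 = -6)
t(c, J) = (-6 + J)/(2 + c) (t(c, J) = (-6 + J)/(c + 2) = (-6 + J)/(2 + c))
(a + t(T(1, -1*(-4)), -8))**2 = (26 + (-6 - 8)/(2 + 1))**2 = (26 - 14/3)**2 = (64/3)**2 = 4096/9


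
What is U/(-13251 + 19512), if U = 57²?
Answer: 1083/2087 ≈ 0.51893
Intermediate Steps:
U = 3249
U/(-13251 + 19512) = 3249/(-13251 + 19512) = 3249/6261 = 3249*(1/6261) = 1083/2087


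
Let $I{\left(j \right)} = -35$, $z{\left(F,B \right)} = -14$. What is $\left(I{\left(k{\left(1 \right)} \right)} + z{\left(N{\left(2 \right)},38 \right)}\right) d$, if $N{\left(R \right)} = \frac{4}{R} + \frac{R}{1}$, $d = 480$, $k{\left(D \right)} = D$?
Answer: $-23520$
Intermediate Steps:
$N{\left(R \right)} = R + \frac{4}{R}$ ($N{\left(R \right)} = \frac{4}{R} + R 1 = \frac{4}{R} + R = R + \frac{4}{R}$)
$\left(I{\left(k{\left(1 \right)} \right)} + z{\left(N{\left(2 \right)},38 \right)}\right) d = \left(-35 - 14\right) 480 = \left(-49\right) 480 = -23520$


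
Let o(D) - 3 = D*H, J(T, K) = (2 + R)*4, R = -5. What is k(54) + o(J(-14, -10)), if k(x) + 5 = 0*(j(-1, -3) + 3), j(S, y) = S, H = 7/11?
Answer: -106/11 ≈ -9.6364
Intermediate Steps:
H = 7/11 (H = 7*(1/11) = 7/11 ≈ 0.63636)
J(T, K) = -12 (J(T, K) = (2 - 5)*4 = -3*4 = -12)
o(D) = 3 + 7*D/11 (o(D) = 3 + D*(7/11) = 3 + 7*D/11)
k(x) = -5 (k(x) = -5 + 0*(-1 + 3) = -5 + 0*2 = -5 + 0 = -5)
k(54) + o(J(-14, -10)) = -5 + (3 + (7/11)*(-12)) = -5 + (3 - 84/11) = -5 - 51/11 = -106/11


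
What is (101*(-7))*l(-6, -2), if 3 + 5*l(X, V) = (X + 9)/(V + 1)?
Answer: 4242/5 ≈ 848.40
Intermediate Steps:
l(X, V) = -⅗ + (9 + X)/(5*(1 + V)) (l(X, V) = -⅗ + ((X + 9)/(V + 1))/5 = -⅗ + ((9 + X)/(1 + V))/5 = -⅗ + (9 + X)/(5*(1 + V)))
(101*(-7))*l(-6, -2) = (101*(-7))*((6 - 6 - 3*(-2))/(5*(1 - 2))) = -707*(6 - 6 + 6)/(5*(-1)) = -707*(-1)*6/5 = -707*(-6/5) = 4242/5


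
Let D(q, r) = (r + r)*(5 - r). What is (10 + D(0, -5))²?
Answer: 8100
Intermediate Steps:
D(q, r) = 2*r*(5 - r) (D(q, r) = (2*r)*(5 - r) = 2*r*(5 - r))
(10 + D(0, -5))² = (10 + 2*(-5)*(5 - 1*(-5)))² = (10 + 2*(-5)*(5 + 5))² = (10 + 2*(-5)*10)² = (10 - 100)² = (-90)² = 8100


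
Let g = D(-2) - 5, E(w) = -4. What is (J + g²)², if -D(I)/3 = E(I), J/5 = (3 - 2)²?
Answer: 2916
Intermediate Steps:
J = 5 (J = 5*(3 - 2)² = 5*1² = 5*1 = 5)
D(I) = 12 (D(I) = -3*(-4) = 12)
g = 7 (g = 12 - 5 = 7)
(J + g²)² = (5 + 7²)² = (5 + 49)² = 54² = 2916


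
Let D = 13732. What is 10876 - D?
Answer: -2856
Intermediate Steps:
10876 - D = 10876 - 1*13732 = 10876 - 13732 = -2856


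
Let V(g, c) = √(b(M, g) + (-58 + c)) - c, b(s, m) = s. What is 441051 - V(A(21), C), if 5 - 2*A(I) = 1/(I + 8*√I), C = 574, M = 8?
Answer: 441625 - 2*√131 ≈ 4.4160e+5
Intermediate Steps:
A(I) = 5/2 - 1/(2*(I + 8*√I))
V(g, c) = √(-50 + c) - c (V(g, c) = √(8 + (-58 + c)) - c = √(-50 + c) - c)
441051 - V(A(21), C) = 441051 - (√(-50 + 574) - 1*574) = 441051 - (√524 - 574) = 441051 - (2*√131 - 574) = 441051 - (-574 + 2*√131) = 441051 + (574 - 2*√131) = 441625 - 2*√131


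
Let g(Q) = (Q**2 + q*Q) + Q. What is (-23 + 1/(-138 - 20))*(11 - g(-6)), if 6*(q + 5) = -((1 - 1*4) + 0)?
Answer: 83605/79 ≈ 1058.3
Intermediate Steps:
q = -9/2 (q = -5 + (-((1 - 1*4) + 0))/6 = -5 + (-((1 - 4) + 0))/6 = -5 + (-(-3 + 0))/6 = -5 + (-1*(-3))/6 = -5 + (1/6)*3 = -5 + 1/2 = -9/2 ≈ -4.5000)
g(Q) = Q**2 - 7*Q/2 (g(Q) = (Q**2 - 9*Q/2) + Q = Q**2 - 7*Q/2)
(-23 + 1/(-138 - 20))*(11 - g(-6)) = (-23 + 1/(-138 - 20))*(11 - (-6)*(-7 + 2*(-6))/2) = (-23 + 1/(-158))*(11 - (-6)*(-7 - 12)/2) = (-23 - 1/158)*(11 - (-6)*(-19)/2) = -3635*(11 - 1*57)/158 = -3635*(11 - 57)/158 = -3635/158*(-46) = 83605/79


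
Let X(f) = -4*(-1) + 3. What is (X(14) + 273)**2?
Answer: 78400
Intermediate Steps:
X(f) = 7 (X(f) = 4 + 3 = 7)
(X(14) + 273)**2 = (7 + 273)**2 = 280**2 = 78400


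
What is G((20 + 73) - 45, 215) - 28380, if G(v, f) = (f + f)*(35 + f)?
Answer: 79120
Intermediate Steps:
G(v, f) = 2*f*(35 + f) (G(v, f) = (2*f)*(35 + f) = 2*f*(35 + f))
G((20 + 73) - 45, 215) - 28380 = 2*215*(35 + 215) - 28380 = 2*215*250 - 28380 = 107500 - 28380 = 79120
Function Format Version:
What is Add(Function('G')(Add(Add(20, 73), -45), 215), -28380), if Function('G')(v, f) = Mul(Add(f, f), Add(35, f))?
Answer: 79120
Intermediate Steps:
Function('G')(v, f) = Mul(2, f, Add(35, f)) (Function('G')(v, f) = Mul(Mul(2, f), Add(35, f)) = Mul(2, f, Add(35, f)))
Add(Function('G')(Add(Add(20, 73), -45), 215), -28380) = Add(Mul(2, 215, Add(35, 215)), -28380) = Add(Mul(2, 215, 250), -28380) = Add(107500, -28380) = 79120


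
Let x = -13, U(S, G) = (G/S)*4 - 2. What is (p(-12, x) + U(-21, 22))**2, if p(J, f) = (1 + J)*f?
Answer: 8254129/441 ≈ 18717.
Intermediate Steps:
U(S, G) = -2 + 4*G/S (U(S, G) = 4*G/S - 2 = -2 + 4*G/S)
p(J, f) = f*(1 + J)
(p(-12, x) + U(-21, 22))**2 = (-13*(1 - 12) + (-2 + 4*22/(-21)))**2 = (-13*(-11) + (-2 + 4*22*(-1/21)))**2 = (143 + (-2 - 88/21))**2 = (143 - 130/21)**2 = (2873/21)**2 = 8254129/441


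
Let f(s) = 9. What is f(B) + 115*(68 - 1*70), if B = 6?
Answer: -221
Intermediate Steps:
f(B) + 115*(68 - 1*70) = 9 + 115*(68 - 1*70) = 9 + 115*(68 - 70) = 9 + 115*(-2) = 9 - 230 = -221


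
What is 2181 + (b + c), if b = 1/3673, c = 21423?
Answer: 86697493/3673 ≈ 23604.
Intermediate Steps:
b = 1/3673 ≈ 0.00027226
2181 + (b + c) = 2181 + (1/3673 + 21423) = 2181 + 78686680/3673 = 86697493/3673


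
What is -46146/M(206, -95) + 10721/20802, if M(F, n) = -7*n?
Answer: -952799627/13833330 ≈ -68.877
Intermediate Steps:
-46146/M(206, -95) + 10721/20802 = -46146/((-7*(-95))) + 10721/20802 = -46146/665 + 10721*(1/20802) = -46146*1/665 + 10721/20802 = -46146/665 + 10721/20802 = -952799627/13833330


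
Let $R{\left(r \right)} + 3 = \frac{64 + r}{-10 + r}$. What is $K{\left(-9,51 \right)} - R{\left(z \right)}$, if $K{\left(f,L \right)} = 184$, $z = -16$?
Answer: $\frac{2455}{13} \approx 188.85$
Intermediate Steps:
$R{\left(r \right)} = -3 + \frac{64 + r}{-10 + r}$
$K{\left(-9,51 \right)} - R{\left(z \right)} = 184 - \frac{2 \left(47 - -16\right)}{-10 - 16} = 184 - \frac{2 \left(47 + 16\right)}{-26} = 184 - 2 \left(- \frac{1}{26}\right) 63 = 184 - - \frac{63}{13} = 184 + \frac{63}{13} = \frac{2455}{13}$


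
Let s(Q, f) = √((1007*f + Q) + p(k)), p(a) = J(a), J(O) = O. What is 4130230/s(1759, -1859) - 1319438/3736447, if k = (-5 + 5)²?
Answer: -77614/219791 - 2065115*I*√207806/311709 ≈ -0.35313 - 3020.1*I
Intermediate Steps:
k = 0 (k = 0² = 0)
p(a) = a
s(Q, f) = √(Q + 1007*f) (s(Q, f) = √((1007*f + Q) + 0) = √((Q + 1007*f) + 0) = √(Q + 1007*f))
4130230/s(1759, -1859) - 1319438/3736447 = 4130230/(√(1759 + 1007*(-1859))) - 1319438/3736447 = 4130230/(√(1759 - 1872013)) - 1319438*1/3736447 = 4130230/(√(-1870254)) - 77614/219791 = 4130230/((3*I*√207806)) - 77614/219791 = 4130230*(-I*√207806/623418) - 77614/219791 = -2065115*I*√207806/311709 - 77614/219791 = -77614/219791 - 2065115*I*√207806/311709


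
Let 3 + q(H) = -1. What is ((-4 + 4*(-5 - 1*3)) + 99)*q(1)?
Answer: -252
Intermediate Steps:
q(H) = -4 (q(H) = -3 - 1 = -4)
((-4 + 4*(-5 - 1*3)) + 99)*q(1) = ((-4 + 4*(-5 - 1*3)) + 99)*(-4) = ((-4 + 4*(-5 - 3)) + 99)*(-4) = ((-4 + 4*(-8)) + 99)*(-4) = ((-4 - 32) + 99)*(-4) = (-36 + 99)*(-4) = 63*(-4) = -252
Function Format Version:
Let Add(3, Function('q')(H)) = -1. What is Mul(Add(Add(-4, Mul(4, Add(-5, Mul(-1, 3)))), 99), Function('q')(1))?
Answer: -252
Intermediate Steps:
Function('q')(H) = -4 (Function('q')(H) = Add(-3, -1) = -4)
Mul(Add(Add(-4, Mul(4, Add(-5, Mul(-1, 3)))), 99), Function('q')(1)) = Mul(Add(Add(-4, Mul(4, Add(-5, Mul(-1, 3)))), 99), -4) = Mul(Add(Add(-4, Mul(4, Add(-5, -3))), 99), -4) = Mul(Add(Add(-4, Mul(4, -8)), 99), -4) = Mul(Add(Add(-4, -32), 99), -4) = Mul(Add(-36, 99), -4) = Mul(63, -4) = -252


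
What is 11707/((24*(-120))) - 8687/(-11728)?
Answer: -7017571/2111040 ≈ -3.3242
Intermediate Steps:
11707/((24*(-120))) - 8687/(-11728) = 11707/(-2880) - 8687*(-1/11728) = 11707*(-1/2880) + 8687/11728 = -11707/2880 + 8687/11728 = -7017571/2111040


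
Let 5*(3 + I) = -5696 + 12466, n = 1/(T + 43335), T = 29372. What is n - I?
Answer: -98227156/72707 ≈ -1351.0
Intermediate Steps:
n = 1/72707 (n = 1/(29372 + 43335) = 1/72707 ≈ 1.3754e-5)
I = 1351 (I = -3 + (-5696 + 12466)/5 = -3 + (⅕)*6770 = -3 + 1354 = 1351)
n - I = 1/72707 - 1*1351 = 1/72707 - 1351 = -98227156/72707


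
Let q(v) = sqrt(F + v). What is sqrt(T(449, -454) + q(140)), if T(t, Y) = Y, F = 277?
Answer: sqrt(-454 + sqrt(417)) ≈ 20.823*I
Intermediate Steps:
q(v) = sqrt(277 + v)
sqrt(T(449, -454) + q(140)) = sqrt(-454 + sqrt(277 + 140)) = sqrt(-454 + sqrt(417))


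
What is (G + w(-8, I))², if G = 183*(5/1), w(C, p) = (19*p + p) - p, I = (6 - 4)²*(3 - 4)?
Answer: 703921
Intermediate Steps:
I = -4 (I = 2²*(-1) = 4*(-1) = -4)
w(C, p) = 19*p (w(C, p) = 20*p - p = 19*p)
G = 915 (G = 183*(5*1) = 183*5 = 915)
(G + w(-8, I))² = (915 + 19*(-4))² = (915 - 76)² = 839² = 703921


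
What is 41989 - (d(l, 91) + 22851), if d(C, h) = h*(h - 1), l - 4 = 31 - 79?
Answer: 10948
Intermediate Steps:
l = -44 (l = 4 + (31 - 79) = 4 - 48 = -44)
d(C, h) = h*(-1 + h)
41989 - (d(l, 91) + 22851) = 41989 - (91*(-1 + 91) + 22851) = 41989 - (91*90 + 22851) = 41989 - (8190 + 22851) = 41989 - 1*31041 = 41989 - 31041 = 10948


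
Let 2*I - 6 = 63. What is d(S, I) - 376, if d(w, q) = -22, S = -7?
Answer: -398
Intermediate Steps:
I = 69/2 (I = 3 + (½)*63 = 3 + 63/2 = 69/2 ≈ 34.500)
d(S, I) - 376 = -22 - 376 = -398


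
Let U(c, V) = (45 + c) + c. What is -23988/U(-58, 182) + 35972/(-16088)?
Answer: 95841233/285562 ≈ 335.62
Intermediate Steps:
U(c, V) = 45 + 2*c
-23988/U(-58, 182) + 35972/(-16088) = -23988/(45 + 2*(-58)) + 35972/(-16088) = -23988/(45 - 116) + 35972*(-1/16088) = -23988/(-71) - 8993/4022 = -23988*(-1/71) - 8993/4022 = 23988/71 - 8993/4022 = 95841233/285562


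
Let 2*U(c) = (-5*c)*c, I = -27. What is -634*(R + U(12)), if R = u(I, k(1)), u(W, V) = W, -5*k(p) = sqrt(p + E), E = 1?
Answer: 245358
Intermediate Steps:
k(p) = -sqrt(1 + p)/5 (k(p) = -sqrt(p + 1)/5 = -sqrt(1 + p)/5)
U(c) = -5*c**2/2 (U(c) = ((-5*c)*c)/2 = (-5*c**2)/2 = -5*c**2/2)
R = -27
-634*(R + U(12)) = -634*(-27 - 5/2*12**2) = -634*(-27 - 5/2*144) = -634*(-27 - 360) = -634*(-387) = 245358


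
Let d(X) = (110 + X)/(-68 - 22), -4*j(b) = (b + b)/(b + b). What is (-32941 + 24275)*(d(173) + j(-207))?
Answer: 2647463/90 ≈ 29416.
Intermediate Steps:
j(b) = -1/4 (j(b) = -(b + b)/(4*(b + b)) = -2*b/(4*(2*b)) = -2*b*1/(2*b)/4 = -1/4*1 = -1/4)
d(X) = -11/9 - X/90 (d(X) = (110 + X)/(-90) = (110 + X)*(-1/90) = -11/9 - X/90)
(-32941 + 24275)*(d(173) + j(-207)) = (-32941 + 24275)*((-11/9 - 1/90*173) - 1/4) = -8666*((-11/9 - 173/90) - 1/4) = -8666*(-283/90 - 1/4) = -8666*(-611/180) = 2647463/90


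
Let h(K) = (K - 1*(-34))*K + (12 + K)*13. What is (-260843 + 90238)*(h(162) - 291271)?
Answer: 43889330485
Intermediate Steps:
h(K) = 156 + 13*K + K*(34 + K) (h(K) = (K + 34)*K + (156 + 13*K) = (34 + K)*K + (156 + 13*K) = K*(34 + K) + (156 + 13*K) = 156 + 13*K + K*(34 + K))
(-260843 + 90238)*(h(162) - 291271) = (-260843 + 90238)*((156 + 162² + 47*162) - 291271) = -170605*((156 + 26244 + 7614) - 291271) = -170605*(34014 - 291271) = -170605*(-257257) = 43889330485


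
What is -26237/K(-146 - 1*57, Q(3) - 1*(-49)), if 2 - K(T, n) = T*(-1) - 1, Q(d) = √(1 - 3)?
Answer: 26237/200 ≈ 131.19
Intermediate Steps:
Q(d) = I*√2 (Q(d) = √(-2) = I*√2)
K(T, n) = 3 + T (K(T, n) = 2 - (T*(-1) - 1) = 2 - (-T - 1) = 2 - (-1 - T) = 2 + (1 + T) = 3 + T)
-26237/K(-146 - 1*57, Q(3) - 1*(-49)) = -26237/(3 + (-146 - 1*57)) = -26237/(3 + (-146 - 57)) = -26237/(3 - 203) = -26237/(-200) = -26237*(-1/200) = 26237/200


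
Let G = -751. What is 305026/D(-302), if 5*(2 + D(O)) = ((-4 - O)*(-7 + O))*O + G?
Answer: 1525130/27808003 ≈ 0.054845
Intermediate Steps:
D(O) = -761/5 + O*(-7 + O)*(-4 - O)/5 (D(O) = -2 + (((-4 - O)*(-7 + O))*O - 751)/5 = -2 + (((-7 + O)*(-4 - O))*O - 751)/5 = -2 + (O*(-7 + O)*(-4 - O) - 751)/5 = -2 + (-751 + O*(-7 + O)*(-4 - O))/5 = -2 + (-751/5 + O*(-7 + O)*(-4 - O)/5) = -761/5 + O*(-7 + O)*(-4 - O)/5)
305026/D(-302) = 305026/(-761/5 - ⅕*(-302)³ + (⅗)*(-302)² + (28/5)*(-302)) = 305026/(-761/5 - ⅕*(-27543608) + (⅗)*91204 - 8456/5) = 305026/(-761/5 + 27543608/5 + 273612/5 - 8456/5) = 305026/(27808003/5) = 305026*(5/27808003) = 1525130/27808003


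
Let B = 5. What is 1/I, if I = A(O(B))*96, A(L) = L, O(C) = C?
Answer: 1/480 ≈ 0.0020833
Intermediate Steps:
I = 480 (I = 5*96 = 480)
1/I = 1/480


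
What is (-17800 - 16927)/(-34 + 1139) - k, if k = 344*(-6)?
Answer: 2245993/1105 ≈ 2032.6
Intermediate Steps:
k = -2064
(-17800 - 16927)/(-34 + 1139) - k = (-17800 - 16927)/(-34 + 1139) - 1*(-2064) = -34727/1105 + 2064 = 2245993/1105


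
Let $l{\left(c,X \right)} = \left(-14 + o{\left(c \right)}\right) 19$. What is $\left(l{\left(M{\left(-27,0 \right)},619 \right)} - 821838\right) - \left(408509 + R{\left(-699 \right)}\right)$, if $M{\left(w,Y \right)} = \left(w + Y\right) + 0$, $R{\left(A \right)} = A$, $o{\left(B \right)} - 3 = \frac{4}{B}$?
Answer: $- \frac{33206215}{27} \approx -1.2299 \cdot 10^{6}$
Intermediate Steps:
$o{\left(B \right)} = 3 + \frac{4}{B}$
$M{\left(w,Y \right)} = Y + w$ ($M{\left(w,Y \right)} = \left(Y + w\right) + 0 = Y + w$)
$l{\left(c,X \right)} = -209 + \frac{76}{c}$ ($l{\left(c,X \right)} = \left(-14 + \left(3 + \frac{4}{c}\right)\right) 19 = \left(-11 + \frac{4}{c}\right) 19 = -209 + \frac{76}{c}$)
$\left(l{\left(M{\left(-27,0 \right)},619 \right)} - 821838\right) - \left(408509 + R{\left(-699 \right)}\right) = \left(\left(-209 + \frac{76}{0 - 27}\right) - 821838\right) - 407810 = \left(\left(-209 + \frac{76}{-27}\right) - 821838\right) + \left(-408509 + 699\right) = \left(\left(-209 + 76 \left(- \frac{1}{27}\right)\right) - 821838\right) - 407810 = \left(\left(-209 - \frac{76}{27}\right) - 821838\right) - 407810 = \left(- \frac{5719}{27} - 821838\right) - 407810 = - \frac{22195345}{27} - 407810 = - \frac{33206215}{27}$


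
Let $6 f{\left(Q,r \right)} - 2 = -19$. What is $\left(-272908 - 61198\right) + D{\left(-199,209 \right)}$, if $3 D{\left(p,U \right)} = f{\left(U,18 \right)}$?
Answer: $- \frac{6013925}{18} \approx -3.3411 \cdot 10^{5}$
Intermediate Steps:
$f{\left(Q,r \right)} = - \frac{17}{6}$ ($f{\left(Q,r \right)} = \frac{1}{3} + \frac{1}{6} \left(-19\right) = \frac{1}{3} - \frac{19}{6} = - \frac{17}{6}$)
$D{\left(p,U \right)} = - \frac{17}{18}$ ($D{\left(p,U \right)} = \frac{1}{3} \left(- \frac{17}{6}\right) = - \frac{17}{18}$)
$\left(-272908 - 61198\right) + D{\left(-199,209 \right)} = \left(-272908 - 61198\right) - \frac{17}{18} = -334106 - \frac{17}{18} = - \frac{6013925}{18}$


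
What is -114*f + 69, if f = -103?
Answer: 11811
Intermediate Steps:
-114*f + 69 = -114*(-103) + 69 = 11742 + 69 = 11811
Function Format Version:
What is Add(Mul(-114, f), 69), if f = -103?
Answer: 11811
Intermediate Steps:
Add(Mul(-114, f), 69) = Add(Mul(-114, -103), 69) = Add(11742, 69) = 11811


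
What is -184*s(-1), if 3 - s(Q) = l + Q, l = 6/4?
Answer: -460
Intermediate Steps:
l = 3/2 (l = 6*(¼) = 3/2 ≈ 1.5000)
s(Q) = 3/2 - Q (s(Q) = 3 - (3/2 + Q) = 3 + (-3/2 - Q) = 3/2 - Q)
-184*s(-1) = -184*(3/2 - 1*(-1)) = -184*(3/2 + 1) = -184*5/2 = -460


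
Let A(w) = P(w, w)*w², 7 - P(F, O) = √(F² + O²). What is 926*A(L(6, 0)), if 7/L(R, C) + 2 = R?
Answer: 158809/8 - 158809*√2/32 ≈ 12833.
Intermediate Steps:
P(F, O) = 7 - √(F² + O²)
L(R, C) = 7/(-2 + R)
A(w) = w²*(7 - √2*√(w²)) (A(w) = (7 - √(w² + w²))*w² = (7 - √(2*w²))*w² = (7 - √2*√(w²))*w² = w²*(7 - √2*√(w²)))
926*A(L(6, 0)) = 926*((7/(-2 + 6))²*(7 - √2*√((7/(-2 + 6))²))) = 926*((7/4)²*(7 - √2*√((7/4)²))) = 926*(49*(7 - √2*√(49/16))/16) = 926*(49*(7 - 1*√2*7/4)/16) = 926*(49*(7 - 7*√2/4)/16) = 926*(343/16 - 343*√2/64) = 158809/8 - 158809*√2/32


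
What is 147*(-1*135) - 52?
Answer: -19897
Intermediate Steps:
147*(-1*135) - 52 = 147*(-135) - 52 = -19845 - 52 = -19897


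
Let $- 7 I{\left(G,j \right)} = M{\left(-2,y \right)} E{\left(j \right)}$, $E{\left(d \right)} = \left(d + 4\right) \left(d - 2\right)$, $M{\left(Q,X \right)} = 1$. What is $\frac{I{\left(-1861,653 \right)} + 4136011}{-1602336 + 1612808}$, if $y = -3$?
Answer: $\frac{291065}{748} \approx 389.12$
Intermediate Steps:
$E{\left(d \right)} = \left(-2 + d\right) \left(4 + d\right)$ ($E{\left(d \right)} = \left(4 + d\right) \left(-2 + d\right) = \left(-2 + d\right) \left(4 + d\right)$)
$I{\left(G,j \right)} = \frac{8}{7} - \frac{2 j}{7} - \frac{j^{2}}{7}$ ($I{\left(G,j \right)} = - \frac{1 \left(-8 + j^{2} + 2 j\right)}{7} = - \frac{-8 + j^{2} + 2 j}{7} = \frac{8}{7} - \frac{2 j}{7} - \frac{j^{2}}{7}$)
$\frac{I{\left(-1861,653 \right)} + 4136011}{-1602336 + 1612808} = \frac{\left(\frac{8}{7} - \frac{1306}{7} - \frac{653^{2}}{7}\right) + 4136011}{-1602336 + 1612808} = \frac{\left(\frac{8}{7} - \frac{1306}{7} - \frac{426409}{7}\right) + 4136011}{10472} = \left(\left(\frac{8}{7} - \frac{1306}{7} - \frac{426409}{7}\right) + 4136011\right) \frac{1}{10472} = \left(-61101 + 4136011\right) \frac{1}{10472} = 4074910 \cdot \frac{1}{10472} = \frac{291065}{748}$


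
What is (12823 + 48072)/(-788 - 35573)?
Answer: -60895/36361 ≈ -1.6747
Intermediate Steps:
(12823 + 48072)/(-788 - 35573) = 60895/(-36361) = 60895*(-1/36361) = -60895/36361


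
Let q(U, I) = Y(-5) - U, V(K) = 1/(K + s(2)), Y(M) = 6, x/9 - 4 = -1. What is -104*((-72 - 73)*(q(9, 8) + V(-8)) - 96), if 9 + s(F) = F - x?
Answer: -747916/21 ≈ -35615.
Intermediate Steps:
x = 27 (x = 36 + 9*(-1) = 36 - 9 = 27)
s(F) = -36 + F (s(F) = -9 + (F - 1*27) = -9 + (F - 27) = -9 + (-27 + F) = -36 + F)
V(K) = 1/(-34 + K) (V(K) = 1/(K + (-36 + 2)) = 1/(K - 34) = 1/(-34 + K))
q(U, I) = 6 - U
-104*((-72 - 73)*(q(9, 8) + V(-8)) - 96) = -104*((-72 - 73)*((6 - 1*9) + 1/(-34 - 8)) - 96) = -104*(-145*((6 - 9) + 1/(-42)) - 96) = -104*(-145*(-3 - 1/42) - 96) = -104*(-145*(-127/42) - 96) = -104*(18415/42 - 96) = -104*14383/42 = -747916/21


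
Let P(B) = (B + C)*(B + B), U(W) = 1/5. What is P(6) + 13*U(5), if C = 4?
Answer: 613/5 ≈ 122.60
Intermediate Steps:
U(W) = 1/5 (U(W) = 1*(1/5) = 1/5)
P(B) = 2*B*(4 + B) (P(B) = (B + 4)*(B + B) = (4 + B)*(2*B) = 2*B*(4 + B))
P(6) + 13*U(5) = 2*6*(4 + 6) + 13*(1/5) = 2*6*10 + 13/5 = 120 + 13/5 = 613/5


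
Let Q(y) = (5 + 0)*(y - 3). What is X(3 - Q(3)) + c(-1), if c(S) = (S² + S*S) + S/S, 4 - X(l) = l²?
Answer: -2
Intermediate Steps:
Q(y) = -15 + 5*y (Q(y) = 5*(-3 + y) = -15 + 5*y)
X(l) = 4 - l²
c(S) = 1 + 2*S² (c(S) = (S² + S²) + 1 = 2*S² + 1 = 1 + 2*S²)
X(3 - Q(3)) + c(-1) = (4 - (3 - (-15 + 5*3))²) + (1 + 2*(-1)²) = (4 - (3 - (-15 + 15))²) + (1 + 2*1) = (4 - (3 - 1*0)²) + (1 + 2) = (4 - (3 + 0)²) + 3 = (4 - 1*3²) + 3 = (4 - 1*9) + 3 = (4 - 9) + 3 = -5 + 3 = -2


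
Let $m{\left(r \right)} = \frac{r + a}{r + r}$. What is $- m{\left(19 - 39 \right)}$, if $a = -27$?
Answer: $- \frac{47}{40} \approx -1.175$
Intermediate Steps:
$m{\left(r \right)} = \frac{-27 + r}{2 r}$ ($m{\left(r \right)} = \frac{r - 27}{r + r} = \frac{-27 + r}{2 r}$)
$- m{\left(19 - 39 \right)} = - \frac{-27 + \left(19 - 39\right)}{2 \left(19 - 39\right)} = - \frac{-27 - 20}{2 \left(-20\right)} = - \frac{\left(-1\right) \left(-47\right)}{2 \cdot 20} = \left(-1\right) \frac{47}{40} = - \frac{47}{40}$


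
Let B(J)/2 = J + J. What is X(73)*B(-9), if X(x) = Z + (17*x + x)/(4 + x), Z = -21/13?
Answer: -556740/1001 ≈ -556.18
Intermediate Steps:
Z = -21/13 (Z = -21*1/13 = -21/13 ≈ -1.6154)
B(J) = 4*J (B(J) = 2*(J + J) = 2*(2*J) = 4*J)
X(x) = -21/13 + 18*x/(4 + x) (X(x) = -21/13 + (17*x + x)/(4 + x) = -21/13 + (18*x)/(4 + x) = -21/13 + 18*x/(4 + x))
X(73)*B(-9) = (3*(-28 + 71*73)/(13*(4 + 73)))*(4*(-9)) = ((3/13)*(-28 + 5183)/77)*(-36) = ((3/13)*(1/77)*5155)*(-36) = (15465/1001)*(-36) = -556740/1001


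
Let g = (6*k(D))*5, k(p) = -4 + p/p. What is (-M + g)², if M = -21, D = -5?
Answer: 4761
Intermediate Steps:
k(p) = -3 (k(p) = -4 + 1 = -3)
g = -90 (g = (6*(-3))*5 = -18*5 = -90)
(-M + g)² = (-1*(-21) - 90)² = (21 - 90)² = (-69)² = 4761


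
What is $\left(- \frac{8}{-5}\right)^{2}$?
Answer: $\frac{64}{25} \approx 2.56$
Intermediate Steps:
$\left(- \frac{8}{-5}\right)^{2} = \left(\left(-8\right) \left(- \frac{1}{5}\right)\right)^{2} = \left(\frac{8}{5}\right)^{2} = \frac{64}{25}$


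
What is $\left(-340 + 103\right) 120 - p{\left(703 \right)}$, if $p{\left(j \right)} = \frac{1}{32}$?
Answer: $- \frac{910081}{32} \approx -28440.0$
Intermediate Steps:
$p{\left(j \right)} = \frac{1}{32}$
$\left(-340 + 103\right) 120 - p{\left(703 \right)} = \left(-340 + 103\right) 120 - \frac{1}{32} = \left(-237\right) 120 - \frac{1}{32} = -28440 - \frac{1}{32} = - \frac{910081}{32}$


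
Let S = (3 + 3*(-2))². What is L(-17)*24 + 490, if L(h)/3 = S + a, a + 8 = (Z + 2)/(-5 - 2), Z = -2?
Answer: 562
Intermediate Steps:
a = -8 (a = -8 + (-2 + 2)/(-5 - 2) = -8 + 0/(-7) = -8 + 0*(-⅐) = -8 + 0 = -8)
S = 9 (S = (3 - 6)² = (-3)² = 9)
L(h) = 3 (L(h) = 3*(9 - 8) = 3*1 = 3)
L(-17)*24 + 490 = 3*24 + 490 = 72 + 490 = 562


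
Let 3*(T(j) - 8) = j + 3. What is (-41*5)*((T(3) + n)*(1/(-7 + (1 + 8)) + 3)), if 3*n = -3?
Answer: -12915/2 ≈ -6457.5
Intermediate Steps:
n = -1 (n = (⅓)*(-3) = -1)
T(j) = 9 + j/3 (T(j) = 8 + (j + 3)/3 = 8 + (3 + j)/3 = 8 + (1 + j/3) = 9 + j/3)
(-41*5)*((T(3) + n)*(1/(-7 + (1 + 8)) + 3)) = (-41*5)*(((9 + (⅓)*3) - 1)*(1/(-7 + (1 + 8)) + 3)) = -205*((9 + 1) - 1)*(1/(-7 + 9) + 3) = -205*(10 - 1)*(1/2 + 3) = -1845*(½ + 3) = -1845*7/2 = -205*63/2 = -12915/2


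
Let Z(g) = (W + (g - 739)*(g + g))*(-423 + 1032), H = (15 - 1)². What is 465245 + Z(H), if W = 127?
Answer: -129086716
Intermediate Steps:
H = 196 (H = 14² = 196)
Z(g) = 77343 + 1218*g*(-739 + g) (Z(g) = (127 + (g - 739)*(g + g))*(-423 + 1032) = (127 + (-739 + g)*(2*g))*609 = (127 + 2*g*(-739 + g))*609 = 77343 + 1218*g*(-739 + g))
465245 + Z(H) = 465245 + (77343 - 900102*196 + 1218*196²) = 465245 + (77343 - 176419992 + 1218*38416) = 465245 + (77343 - 176419992 + 46790688) = 465245 - 129551961 = -129086716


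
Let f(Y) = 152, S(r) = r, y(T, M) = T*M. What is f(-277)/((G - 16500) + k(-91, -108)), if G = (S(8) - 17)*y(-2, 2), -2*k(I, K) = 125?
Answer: -304/33053 ≈ -0.0091974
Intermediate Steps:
y(T, M) = M*T
k(I, K) = -125/2 (k(I, K) = -1/2*125 = -125/2)
G = 36 (G = (8 - 17)*(2*(-2)) = -9*(-4) = 36)
f(-277)/((G - 16500) + k(-91, -108)) = 152/((36 - 16500) - 125/2) = 152/(-16464 - 125/2) = 152/(-33053/2) = 152*(-2/33053) = -304/33053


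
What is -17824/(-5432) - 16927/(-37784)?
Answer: 95676185/25655336 ≈ 3.7293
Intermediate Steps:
-17824/(-5432) - 16927/(-37784) = -17824*(-1/5432) - 16927*(-1/37784) = 2228/679 + 16927/37784 = 95676185/25655336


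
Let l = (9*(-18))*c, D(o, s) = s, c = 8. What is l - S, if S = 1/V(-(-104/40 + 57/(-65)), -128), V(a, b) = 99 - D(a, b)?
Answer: -294193/227 ≈ -1296.0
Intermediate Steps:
l = -1296 (l = (9*(-18))*8 = -162*8 = -1296)
V(a, b) = 99 - b
S = 1/227 (S = 1/(99 - 1*(-128)) = 1/(99 + 128) = 1/227 ≈ 0.0044053)
l - S = -1296 - 1*1/227 = -1296 - 1/227 = -294193/227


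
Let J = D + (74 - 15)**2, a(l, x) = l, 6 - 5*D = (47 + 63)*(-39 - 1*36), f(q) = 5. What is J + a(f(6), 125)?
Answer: 25686/5 ≈ 5137.2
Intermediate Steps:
D = 8256/5 (D = 6/5 - (47 + 63)*(-39 - 1*36)/5 = 6/5 - 22*(-39 - 36) = 6/5 - 22*(-75) = 6/5 - 1/5*(-8250) = 6/5 + 1650 = 8256/5 ≈ 1651.2)
J = 25661/5 (J = 8256/5 + (74 - 15)**2 = 8256/5 + 59**2 = 8256/5 + 3481 = 25661/5 ≈ 5132.2)
J + a(f(6), 125) = 25661/5 + 5 = 25686/5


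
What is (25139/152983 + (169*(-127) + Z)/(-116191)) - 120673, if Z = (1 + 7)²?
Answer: -2144986277489003/17775247753 ≈ -1.2067e+5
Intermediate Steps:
Z = 64 (Z = 8² = 64)
(25139/152983 + (169*(-127) + Z)/(-116191)) - 120673 = (25139/152983 + (169*(-127) + 64)/(-116191)) - 120673 = (25139*(1/152983) + (-21463 + 64)*(-1/116191)) - 120673 = (25139/152983 - 21399*(-1/116191)) - 120673 = (25139/152983 + 21399/116191) - 120673 = 6194608766/17775247753 - 120673 = -2144986277489003/17775247753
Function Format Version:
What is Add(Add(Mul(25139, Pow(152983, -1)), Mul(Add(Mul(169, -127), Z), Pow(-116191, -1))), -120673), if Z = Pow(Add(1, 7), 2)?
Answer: Rational(-2144986277489003, 17775247753) ≈ -1.2067e+5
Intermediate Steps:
Z = 64 (Z = Pow(8, 2) = 64)
Add(Add(Mul(25139, Pow(152983, -1)), Mul(Add(Mul(169, -127), Z), Pow(-116191, -1))), -120673) = Add(Add(Mul(25139, Pow(152983, -1)), Mul(Add(Mul(169, -127), 64), Pow(-116191, -1))), -120673) = Add(Add(Mul(25139, Rational(1, 152983)), Mul(Add(-21463, 64), Rational(-1, 116191))), -120673) = Add(Add(Rational(25139, 152983), Mul(-21399, Rational(-1, 116191))), -120673) = Add(Add(Rational(25139, 152983), Rational(21399, 116191)), -120673) = Add(Rational(6194608766, 17775247753), -120673) = Rational(-2144986277489003, 17775247753)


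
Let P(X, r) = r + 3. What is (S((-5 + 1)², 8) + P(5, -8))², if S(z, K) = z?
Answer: 121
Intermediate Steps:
P(X, r) = 3 + r
(S((-5 + 1)², 8) + P(5, -8))² = ((-5 + 1)² + (3 - 8))² = ((-4)² - 5)² = (16 - 5)² = 11² = 121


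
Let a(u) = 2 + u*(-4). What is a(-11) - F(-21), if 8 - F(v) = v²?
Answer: 479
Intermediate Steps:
a(u) = 2 - 4*u
F(v) = 8 - v²
a(-11) - F(-21) = (2 - 4*(-11)) - (8 - 1*(-21)²) = (2 + 44) - (8 - 1*441) = 46 - (8 - 441) = 46 - 1*(-433) = 46 + 433 = 479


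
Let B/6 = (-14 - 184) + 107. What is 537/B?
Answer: -179/182 ≈ -0.98352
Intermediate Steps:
B = -546 (B = 6*((-14 - 184) + 107) = 6*(-198 + 107) = 6*(-91) = -546)
537/B = 537/(-546) = 537*(-1/546) = -179/182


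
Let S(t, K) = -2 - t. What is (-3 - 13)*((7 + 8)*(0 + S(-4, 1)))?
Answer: -480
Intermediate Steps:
(-3 - 13)*((7 + 8)*(0 + S(-4, 1))) = (-3 - 13)*((7 + 8)*(0 + (-2 - 1*(-4)))) = -240*(0 + (-2 + 4)) = -240*(0 + 2) = -240*2 = -16*30 = -480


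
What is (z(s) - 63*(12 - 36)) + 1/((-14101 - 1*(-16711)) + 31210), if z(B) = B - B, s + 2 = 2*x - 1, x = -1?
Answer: 51135841/33820 ≈ 1512.0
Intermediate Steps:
s = -5 (s = -2 + (2*(-1) - 1) = -2 + (-2 - 1) = -2 - 3 = -5)
z(B) = 0
(z(s) - 63*(12 - 36)) + 1/((-14101 - 1*(-16711)) + 31210) = (0 - 63*(12 - 36)) + 1/((-14101 - 1*(-16711)) + 31210) = (0 - 63*(-24)) + 1/((-14101 + 16711) + 31210) = (0 + 1512) + 1/(2610 + 31210) = 1512 + 1/33820 = 51135841/33820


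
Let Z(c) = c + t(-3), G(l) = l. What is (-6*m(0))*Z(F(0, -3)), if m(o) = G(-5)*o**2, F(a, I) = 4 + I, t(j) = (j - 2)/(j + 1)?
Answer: 0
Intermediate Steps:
t(j) = (-2 + j)/(1 + j)
Z(c) = 5/2 + c (Z(c) = c + (-2 - 3)/(1 - 3) = c - 5/(-2) = c - 1/2*(-5) = c + 5/2 = 5/2 + c)
m(o) = -5*o**2
(-6*m(0))*Z(F(0, -3)) = (-(-30)*0**2)*(5/2 + (4 - 3)) = (-(-30)*0)*(5/2 + 1) = -6*0*(7/2) = 0*(7/2) = 0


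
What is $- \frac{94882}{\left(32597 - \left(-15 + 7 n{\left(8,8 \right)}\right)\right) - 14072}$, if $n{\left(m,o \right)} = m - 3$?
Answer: $- \frac{94882}{18505} \approx -5.1274$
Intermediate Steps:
$n{\left(m,o \right)} = -3 + m$
$- \frac{94882}{\left(32597 - \left(-15 + 7 n{\left(8,8 \right)}\right)\right) - 14072} = - \frac{94882}{\left(32597 + \left(- 7 \left(-3 + 8\right) + 15\right)\right) - 14072} = - \frac{94882}{\left(32597 + \left(\left(-7\right) 5 + 15\right)\right) - 14072} = - \frac{94882}{\left(32597 + \left(-35 + 15\right)\right) - 14072} = - \frac{94882}{\left(32597 - 20\right) - 14072} = - \frac{94882}{32577 - 14072} = - \frac{94882}{18505}$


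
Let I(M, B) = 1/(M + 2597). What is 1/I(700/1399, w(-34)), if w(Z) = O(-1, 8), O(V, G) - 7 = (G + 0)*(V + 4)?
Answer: 3633903/1399 ≈ 2597.5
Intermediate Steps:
O(V, G) = 7 + G*(4 + V) (O(V, G) = 7 + (G + 0)*(V + 4) = 7 + G*(4 + V))
w(Z) = 31 (w(Z) = 7 + 4*8 + 8*(-1) = 7 + 32 - 8 = 31)
I(M, B) = 1/(2597 + M)
1/I(700/1399, w(-34)) = 1/(1/(2597 + 700/1399)) = 1/(1/(3633903/1399)) = 1/(1399/3633903) = 3633903/1399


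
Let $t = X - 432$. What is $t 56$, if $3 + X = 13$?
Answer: $-23632$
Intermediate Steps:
$X = 10$ ($X = -3 + 13 = 10$)
$t = -422$ ($t = 10 - 432 = -422$)
$t 56 = \left(-422\right) 56 = -23632$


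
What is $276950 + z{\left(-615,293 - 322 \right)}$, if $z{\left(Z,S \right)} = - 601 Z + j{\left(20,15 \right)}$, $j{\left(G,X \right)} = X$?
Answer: $646580$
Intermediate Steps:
$z{\left(Z,S \right)} = 15 - 601 Z$ ($z{\left(Z,S \right)} = - 601 Z + 15 = 15 - 601 Z$)
$276950 + z{\left(-615,293 - 322 \right)} = 276950 + \left(15 - -369615\right) = 276950 + \left(15 + 369615\right) = 276950 + 369630 = 646580$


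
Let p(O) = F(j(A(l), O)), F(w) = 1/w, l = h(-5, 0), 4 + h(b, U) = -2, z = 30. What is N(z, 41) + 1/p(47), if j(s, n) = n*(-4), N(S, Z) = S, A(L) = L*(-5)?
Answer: -158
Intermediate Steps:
h(b, U) = -6 (h(b, U) = -4 - 2 = -6)
l = -6
A(L) = -5*L
j(s, n) = -4*n
p(O) = -1/(4*O) (p(O) = 1/(-4*O) = -1/(4*O))
N(z, 41) + 1/p(47) = 30 + 1/(-¼/47) = 30 + 1/(-¼*1/47) = 30 + 1/(-1/188) = 30 - 188 = -158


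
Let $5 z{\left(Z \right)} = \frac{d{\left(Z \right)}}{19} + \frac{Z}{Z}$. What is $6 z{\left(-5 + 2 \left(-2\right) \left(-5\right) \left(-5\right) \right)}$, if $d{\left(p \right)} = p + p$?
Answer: $- \frac{1146}{95} \approx -12.063$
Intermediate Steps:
$d{\left(p \right)} = 2 p$
$z{\left(Z \right)} = \frac{1}{5} + \frac{2 Z}{95}$ ($z{\left(Z \right)} = \frac{\frac{2 Z}{19} + \frac{Z}{Z}}{5} = \frac{2 Z \frac{1}{19} + 1}{5} = \frac{\frac{2 Z}{19} + 1}{5} = \frac{1 + \frac{2 Z}{19}}{5} = \frac{1}{5} + \frac{2 Z}{95}$)
$6 z{\left(-5 + 2 \left(-2\right) \left(-5\right) \left(-5\right) \right)} = 6 \left(\frac{1}{5} + \frac{2 \left(-5 + 2 \left(-2\right) \left(-5\right) \left(-5\right)\right)}{95}\right) = 6 \left(\frac{1}{5} + \frac{2 \left(-5 + 2 \cdot 10 \left(-5\right)\right)}{95}\right) = 6 \left(\frac{1}{5} + \frac{2 \left(-5 + 2 \left(-50\right)\right)}{95}\right) = 6 \left(\frac{1}{5} + \frac{2 \left(-5 - 100\right)}{95}\right) = 6 \left(\frac{1}{5} + \frac{2}{95} \left(-105\right)\right) = 6 \left(\frac{1}{5} - \frac{42}{19}\right) = 6 \left(- \frac{191}{95}\right) = - \frac{1146}{95}$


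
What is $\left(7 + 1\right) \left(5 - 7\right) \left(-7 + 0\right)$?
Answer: $112$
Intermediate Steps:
$\left(7 + 1\right) \left(5 - 7\right) \left(-7 + 0\right) = 8 \left(\left(-2\right) \left(-7\right)\right) = 8 \cdot 14 = 112$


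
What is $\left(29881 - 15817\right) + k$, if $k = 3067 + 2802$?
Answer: $19933$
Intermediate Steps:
$k = 5869$
$\left(29881 - 15817\right) + k = \left(29881 - 15817\right) + 5869 = 14064 + 5869 = 19933$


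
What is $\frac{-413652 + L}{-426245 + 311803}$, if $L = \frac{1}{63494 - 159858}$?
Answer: $\frac{39861161329}{11028088888} \approx 3.6145$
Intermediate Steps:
$L = - \frac{1}{96364}$ ($L = \frac{1}{-96364} = - \frac{1}{96364} \approx -1.0377 \cdot 10^{-5}$)
$\frac{-413652 + L}{-426245 + 311803} = \frac{-413652 - \frac{1}{96364}}{-426245 + 311803} = - \frac{39861161329}{96364 \left(-114442\right)} = \left(- \frac{39861161329}{96364}\right) \left(- \frac{1}{114442}\right) = \frac{39861161329}{11028088888}$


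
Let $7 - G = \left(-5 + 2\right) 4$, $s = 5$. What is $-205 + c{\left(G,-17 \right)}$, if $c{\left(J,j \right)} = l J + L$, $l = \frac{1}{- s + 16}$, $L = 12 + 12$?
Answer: $- \frac{1972}{11} \approx -179.27$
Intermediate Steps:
$G = 19$ ($G = 7 - \left(-5 + 2\right) 4 = 7 - \left(-3\right) 4 = 7 - -12 = 7 + 12 = 19$)
$L = 24$
$l = \frac{1}{11}$ ($l = \frac{1}{\left(-1\right) 5 + 16} = \frac{1}{-5 + 16} = \frac{1}{11} \approx 0.090909$)
$c{\left(J,j \right)} = 24 + \frac{J}{11}$ ($c{\left(J,j \right)} = \frac{J}{11} + 24 = 24 + \frac{J}{11}$)
$-205 + c{\left(G,-17 \right)} = -205 + \left(24 + \frac{1}{11} \cdot 19\right) = -205 + \left(24 + \frac{19}{11}\right) = -205 + \frac{283}{11} = - \frac{1972}{11}$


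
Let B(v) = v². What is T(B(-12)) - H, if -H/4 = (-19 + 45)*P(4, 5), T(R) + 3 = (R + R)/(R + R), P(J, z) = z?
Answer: 518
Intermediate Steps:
T(R) = -2 (T(R) = -3 + (R + R)/(R + R) = -3 + (2*R)/((2*R)) = -3 + (2*R)*(1/(2*R)) = -3 + 1 = -2)
H = -520 (H = -4*(-19 + 45)*5 = -104*5 = -4*130 = -520)
T(B(-12)) - H = -2 - 1*(-520) = -2 + 520 = 518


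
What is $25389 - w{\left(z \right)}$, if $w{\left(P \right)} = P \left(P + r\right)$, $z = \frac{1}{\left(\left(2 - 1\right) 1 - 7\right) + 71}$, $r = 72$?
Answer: $\frac{107263844}{4225} \approx 25388.0$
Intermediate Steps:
$z = \frac{1}{65}$ ($z = \frac{1}{\left(1 \cdot 1 - 7\right) + 71} = \frac{1}{\left(1 - 7\right) + 71} = \frac{1}{-6 + 71} = \frac{1}{65} \approx 0.015385$)
$w{\left(P \right)} = P \left(72 + P\right)$ ($w{\left(P \right)} = P \left(P + 72\right) = P \left(72 + P\right)$)
$25389 - w{\left(z \right)} = 25389 - \frac{72 + \frac{1}{65}}{65} = 25389 - \frac{1}{65} \cdot \frac{4681}{65} = 25389 - \frac{4681}{4225} = \frac{107263844}{4225}$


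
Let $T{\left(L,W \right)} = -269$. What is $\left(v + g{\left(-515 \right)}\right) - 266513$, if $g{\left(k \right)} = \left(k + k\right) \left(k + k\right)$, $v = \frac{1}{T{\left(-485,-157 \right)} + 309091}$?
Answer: $\frac{245324182115}{308822} \approx 7.9439 \cdot 10^{5}$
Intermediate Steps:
$v = \frac{1}{308822}$ ($v = \frac{1}{-269 + 309091} = \frac{1}{308822} \approx 3.2381 \cdot 10^{-6}$)
$g{\left(k \right)} = 4 k^{2}$ ($g{\left(k \right)} = 2 k 2 k = 4 k^{2}$)
$\left(v + g{\left(-515 \right)}\right) - 266513 = \left(\frac{1}{308822} + 4 \left(-515\right)^{2}\right) - 266513 = \left(\frac{1}{308822} + 4 \cdot 265225\right) - 266513 = \left(\frac{1}{308822} + 1060900\right) - 266513 = \frac{327629259801}{308822} - 266513 = \frac{245324182115}{308822}$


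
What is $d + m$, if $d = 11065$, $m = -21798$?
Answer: $-10733$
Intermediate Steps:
$d + m = 11065 - 21798 = -10733$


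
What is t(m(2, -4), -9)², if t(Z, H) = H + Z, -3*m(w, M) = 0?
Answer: 81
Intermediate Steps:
m(w, M) = 0 (m(w, M) = -⅓*0 = 0)
t(m(2, -4), -9)² = (-9 + 0)² = (-9)² = 81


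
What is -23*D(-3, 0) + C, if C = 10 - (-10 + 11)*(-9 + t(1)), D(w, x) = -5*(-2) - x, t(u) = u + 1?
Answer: -213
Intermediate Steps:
t(u) = 1 + u
D(w, x) = 10 - x
C = 17 (C = 10 - (-10 + 11)*(-9 + (1 + 1)) = 10 - (-9 + 2) = 10 - (-7) = 10 - 1*(-7) = 10 + 7 = 17)
-23*D(-3, 0) + C = -23*(10 - 1*0) + 17 = -23*(10 + 0) + 17 = -23*10 + 17 = -230 + 17 = -213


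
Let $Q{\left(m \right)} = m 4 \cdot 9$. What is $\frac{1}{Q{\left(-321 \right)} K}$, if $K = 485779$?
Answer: $- \frac{1}{5613662124} \approx -1.7814 \cdot 10^{-10}$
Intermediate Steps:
$Q{\left(m \right)} = 36 m$ ($Q{\left(m \right)} = 4 m 9 = 36 m$)
$\frac{1}{Q{\left(-321 \right)} K} = \frac{1}{36 \left(-321\right) 485779} = \frac{1}{-11556} \cdot \frac{1}{485779} = \left(- \frac{1}{11556}\right) \frac{1}{485779} = - \frac{1}{5613662124}$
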